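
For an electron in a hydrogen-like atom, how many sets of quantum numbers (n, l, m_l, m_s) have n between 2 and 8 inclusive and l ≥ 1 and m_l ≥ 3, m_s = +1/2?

35

Treat each shell separately and count matching orbitals:
n=4 → 1; n=5 → 3; n=6 → 6; n=7 → 10; n=8 → 15.
Orbitals: 1 + 3 + 6 + 10 + 15 = 35. With m_s fixed to +1/2 there is one state per orbital, so 35 states.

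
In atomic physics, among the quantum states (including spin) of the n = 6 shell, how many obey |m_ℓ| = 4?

With n = 6 the allowed ℓ are 0, 1, …, 5.
Orbitals with |m_ℓ| = 4, by ℓ: ℓ=4 → 2; ℓ=5 → 2.
Orbitals: 2 + 2 = 4. Each orbital carries two spin states, so 4 × 2 = 8 states.

8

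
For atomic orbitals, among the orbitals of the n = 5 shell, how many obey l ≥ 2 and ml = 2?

3

Orbitals with l ≥ 2 and ml = 2, by l: l=2 → 1; l=3 → 1; l=4 → 1.
Total orbitals: 1 + 1 + 1 = 3.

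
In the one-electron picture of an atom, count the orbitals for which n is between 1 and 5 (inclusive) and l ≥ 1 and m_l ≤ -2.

10

Work shell by shell — for each n, count the (l, m_l) pairs that satisfy l ≥ 1 and m_l ≤ -2:
n=3 → 1; n=4 → 3; n=5 → 6.
Total orbitals: 1 + 3 + 6 = 10.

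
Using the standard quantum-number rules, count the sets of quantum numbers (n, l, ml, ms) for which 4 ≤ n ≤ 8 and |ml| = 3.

60

For each n in the range, tally the orbitals obeying |ml| = 3:
n=4 → 2; n=5 → 4; n=6 → 6; n=7 → 8; n=8 → 10.
Orbitals: 2 + 4 + 6 + 8 + 10 = 30. Including both spin states (ms = ±1/2) gives 2 × 30 = 60 states.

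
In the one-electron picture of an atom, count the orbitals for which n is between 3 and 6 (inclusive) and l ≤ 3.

57

Go shell by shell, enumerating (l, m_l) with l ≤ 3:
n=3 → 9; n=4 → 16; n=5 → 16; n=6 → 16.
Total orbitals: 9 + 16 + 16 + 16 = 57.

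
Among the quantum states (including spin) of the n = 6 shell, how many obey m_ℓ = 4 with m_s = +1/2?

For n = 6, ℓ ranges over 0 … 5.
Contributions: ℓ=4 → 1; ℓ=5 → 1.
Orbitals: 1 + 1 = 2. With m_s fixed to a single value there is one state per orbital, giving 2 states.

2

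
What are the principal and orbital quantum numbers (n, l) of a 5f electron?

The leading integer gives n = 5; the letter 'f' means l = 3.

n = 5, l = 3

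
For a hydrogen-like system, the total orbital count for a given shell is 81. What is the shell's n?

n² = 81 ⇒ n = 9.

n = 9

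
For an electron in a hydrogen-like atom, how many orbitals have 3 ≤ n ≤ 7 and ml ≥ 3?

Per-shell orbital counts meeting the constraint:
n=4 → 1; n=5 → 3; n=6 → 6; n=7 → 10.
Total orbitals: 1 + 3 + 6 + 10 = 20.

20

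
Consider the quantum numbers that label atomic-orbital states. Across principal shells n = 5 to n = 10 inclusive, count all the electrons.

Shell n has n² orbitals: 5²=25 + 6²=36 + 7²=49 + 8²=64 + 9²=81 + 10²=100 = 355 orbitals.
Two spin states per orbital: 2 × 355 = 710 electrons.

710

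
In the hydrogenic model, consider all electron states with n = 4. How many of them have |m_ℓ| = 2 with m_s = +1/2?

4

Go through ℓ = 0, …, 3 (the values permitted for n = 4).
Contributions: ℓ=2 → 2; ℓ=3 → 2.
Orbitals: 2 + 2 = 4. With m_s fixed to a single value there is one state per orbital, giving 4 states.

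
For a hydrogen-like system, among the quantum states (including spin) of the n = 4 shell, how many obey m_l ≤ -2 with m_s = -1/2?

With n = 4 the allowed l are 0, 1, …, 3.
Contributions: l=2 → 1; l=3 → 2.
Orbitals: 1 + 2 = 3. With m_s fixed to a single value there is one state per orbital, giving 3 states.

3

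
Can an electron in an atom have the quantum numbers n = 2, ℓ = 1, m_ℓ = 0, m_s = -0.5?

n = 2 is a positive integer. ℓ = 1 satisfies 0 ≤ ℓ ≤ n−1 = 1. m_ℓ = 0 lies in the range −ℓ … +ℓ (here −1 … 1). m_s = -1/2 is one of ±1/2.
All four constraints are satisfied.

Yes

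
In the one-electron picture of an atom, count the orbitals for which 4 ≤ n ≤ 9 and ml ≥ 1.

116

Go shell by shell, enumerating (l, ml) with ml ≥ 1:
n=4 → 6; n=5 → 10; n=6 → 15; n=7 → 21; n=8 → 28; n=9 → 36.
Total orbitals: 6 + 10 + 15 + 21 + 28 + 36 = 116.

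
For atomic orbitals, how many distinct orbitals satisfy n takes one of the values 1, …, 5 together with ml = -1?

10

Count contributing orbitals for each principal shell:
n=2 → 1; n=3 → 2; n=4 → 3; n=5 → 4.
Total orbitals: 1 + 2 + 3 + 4 = 10.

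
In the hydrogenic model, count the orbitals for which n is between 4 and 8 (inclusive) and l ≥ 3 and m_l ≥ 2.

50

Treat each shell separately and count matching orbitals:
n=4 → 2; n=5 → 5; n=6 → 9; n=7 → 14; n=8 → 20.
Total orbitals: 2 + 5 + 9 + 14 + 20 = 50.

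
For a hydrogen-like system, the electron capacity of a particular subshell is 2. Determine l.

l = 0 (s)

2(2l+1) = 2 ⇒ 2l+1 = 1 ⇒ l = 0.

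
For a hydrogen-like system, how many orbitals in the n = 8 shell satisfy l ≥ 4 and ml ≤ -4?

10

The n = 8 shell has l = 0 through 7; check each.
Orbitals with l ≥ 4 and ml ≤ -4, by l: l=4 → 1; l=5 → 2; l=6 → 3; l=7 → 4.
Total orbitals: 1 + 2 + 3 + 4 = 10.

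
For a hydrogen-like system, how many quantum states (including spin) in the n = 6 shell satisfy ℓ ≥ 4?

40

Per ℓ-value: ℓ=4 → 9; ℓ=5 → 11.
Orbitals: 9 + 11 = 20. Each orbital carries two spin states, so 20 × 2 = 40 states.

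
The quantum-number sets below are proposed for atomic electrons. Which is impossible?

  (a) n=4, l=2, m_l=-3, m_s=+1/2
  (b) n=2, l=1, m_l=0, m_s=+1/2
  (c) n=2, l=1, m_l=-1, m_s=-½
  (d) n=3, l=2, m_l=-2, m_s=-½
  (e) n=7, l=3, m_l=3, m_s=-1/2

(a) has |m_l| = 3 > l = 2, violating −l ≤ m_l ≤ l.
The remaining sets (b), (c), (d), (e) satisfy all four rules.

(a)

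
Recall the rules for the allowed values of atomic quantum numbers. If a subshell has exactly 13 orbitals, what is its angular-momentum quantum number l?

l = 6 (i)

2l+1 = 13 gives l = 6.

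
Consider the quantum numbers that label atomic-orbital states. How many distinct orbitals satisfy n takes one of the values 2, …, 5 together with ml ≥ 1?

20

Go shell by shell, enumerating (l, ml) with ml ≥ 1:
n=2 → 1; n=3 → 3; n=4 → 6; n=5 → 10.
Total orbitals: 1 + 3 + 6 + 10 = 20.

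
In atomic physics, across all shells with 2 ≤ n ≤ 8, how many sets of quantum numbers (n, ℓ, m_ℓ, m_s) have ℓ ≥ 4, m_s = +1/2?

110

Count contributing orbitals for each principal shell:
n=5 → 9; n=6 → 20; n=7 → 33; n=8 → 48.
Orbitals: 9 + 20 + 33 + 48 = 110. With m_s fixed to +1/2 there is one state per orbital, so 110 states.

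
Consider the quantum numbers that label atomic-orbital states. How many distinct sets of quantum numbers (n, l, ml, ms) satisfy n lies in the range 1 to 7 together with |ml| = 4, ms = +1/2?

Treat each shell separately and count matching orbitals:
n=5 → 2; n=6 → 4; n=7 → 6.
Orbitals: 2 + 4 + 6 = 12. With ms fixed to +1/2 there is one state per orbital, so 12 states.

12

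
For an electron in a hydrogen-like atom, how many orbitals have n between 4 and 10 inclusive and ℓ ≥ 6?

Count contributing orbitals for each principal shell:
n=7 → 13; n=8 → 28; n=9 → 45; n=10 → 64.
Total orbitals: 13 + 28 + 45 + 64 = 150.

150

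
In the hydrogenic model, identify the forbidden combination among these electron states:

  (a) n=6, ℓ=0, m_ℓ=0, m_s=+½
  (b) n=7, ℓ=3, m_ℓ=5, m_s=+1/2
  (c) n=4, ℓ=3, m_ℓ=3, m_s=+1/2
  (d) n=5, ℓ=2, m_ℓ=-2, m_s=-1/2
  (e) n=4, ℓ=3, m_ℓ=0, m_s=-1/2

(b) has |m_ℓ| = 5 > ℓ = 3, violating −ℓ ≤ m_ℓ ≤ ℓ.
The remaining sets (a), (c), (d), (e) satisfy all four rules.

(b)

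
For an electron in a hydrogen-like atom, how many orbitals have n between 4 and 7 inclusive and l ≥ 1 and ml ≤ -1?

Count contributing orbitals for each principal shell:
n=4 → 6; n=5 → 10; n=6 → 15; n=7 → 21.
Total orbitals: 6 + 10 + 15 + 21 = 52.

52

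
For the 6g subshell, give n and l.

n = 6, l = 4

The leading integer gives n = 6; the letter 'g' means l = 4.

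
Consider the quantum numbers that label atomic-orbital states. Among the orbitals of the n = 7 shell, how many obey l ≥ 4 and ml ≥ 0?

18

The n = 7 shell has l = 0 through 6; check each.
Per l-value: l=4 → 5; l=5 → 6; l=6 → 7.
Total orbitals: 5 + 6 + 7 = 18.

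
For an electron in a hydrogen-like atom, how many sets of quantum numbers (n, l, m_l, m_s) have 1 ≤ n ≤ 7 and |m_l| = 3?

40

Count contributing orbitals for each principal shell:
n=4 → 2; n=5 → 4; n=6 → 6; n=7 → 8.
Orbitals: 2 + 4 + 6 + 8 = 20. Including both spin states (m_s = ±1/2) gives 2 × 20 = 40 states.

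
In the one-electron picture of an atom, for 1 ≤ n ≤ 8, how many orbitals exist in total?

204

Total orbitals = 1² + 2² + 3² + 4² + 5² + 6² + 7² + 8² = 204.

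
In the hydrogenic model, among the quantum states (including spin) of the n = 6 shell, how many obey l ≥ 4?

The (l, m_l) pairs meeting l ≥ 4 give: l=4 → 9; l=5 → 11.
Orbitals: 9 + 11 = 20. Each orbital carries two spin states, so 20 × 2 = 40 states.

40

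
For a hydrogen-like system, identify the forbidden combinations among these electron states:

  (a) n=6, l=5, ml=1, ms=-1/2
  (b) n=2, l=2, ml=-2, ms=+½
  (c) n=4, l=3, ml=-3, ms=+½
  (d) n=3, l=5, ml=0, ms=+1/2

(b) has l = 2 ≥ n = 2, violating 0 ≤ l ≤ n−1.
(d) has l = 5 ≥ n = 3, violating 0 ≤ l ≤ n−1.
The remaining sets (a), (c) satisfy all four rules.

(b) and (d)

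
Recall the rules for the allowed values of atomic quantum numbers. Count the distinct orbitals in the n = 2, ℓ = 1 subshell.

3

A subshell has 2ℓ+1 orbitals; with ℓ = 1, that's 3.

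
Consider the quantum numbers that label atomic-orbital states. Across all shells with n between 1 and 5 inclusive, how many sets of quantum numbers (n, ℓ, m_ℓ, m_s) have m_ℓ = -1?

20

Count contributing orbitals for each principal shell:
n=2 → 1; n=3 → 2; n=4 → 3; n=5 → 4.
Orbitals: 1 + 2 + 3 + 4 = 10. Including both spin states (m_s = ±1/2) gives 2 × 10 = 20 states.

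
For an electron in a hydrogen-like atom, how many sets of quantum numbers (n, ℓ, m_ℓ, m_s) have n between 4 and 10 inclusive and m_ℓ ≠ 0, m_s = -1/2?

Per-shell orbital counts meeting the constraint:
n=4 → 12; n=5 → 20; n=6 → 30; n=7 → 42; n=8 → 56; n=9 → 72; n=10 → 90.
Orbitals: 12 + 20 + 30 + 42 + 56 + 72 + 90 = 322. With m_s fixed to -1/2 there is one state per orbital, so 322 states.

322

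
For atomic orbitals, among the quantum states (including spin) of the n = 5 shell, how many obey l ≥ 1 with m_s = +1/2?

24

The (l, m_l) pairs meeting l ≥ 1 give: l=1 → 3; l=2 → 5; l=3 → 7; l=4 → 9.
Orbitals: 3 + 5 + 7 + 9 = 24. With m_s fixed to a single value there is one state per orbital, giving 24 states.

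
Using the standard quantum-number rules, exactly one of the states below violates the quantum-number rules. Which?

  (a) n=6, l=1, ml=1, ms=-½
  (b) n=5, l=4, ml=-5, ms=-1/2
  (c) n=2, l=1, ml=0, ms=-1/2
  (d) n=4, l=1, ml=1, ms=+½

(b)

(b) has |ml| = 5 > l = 4, violating −l ≤ ml ≤ l.
The remaining sets (a), (c), (d) satisfy all four rules.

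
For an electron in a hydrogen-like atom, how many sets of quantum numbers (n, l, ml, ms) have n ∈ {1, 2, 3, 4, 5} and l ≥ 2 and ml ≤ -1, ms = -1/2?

16

Treat each shell separately and count matching orbitals:
n=3 → 2; n=4 → 5; n=5 → 9.
Orbitals: 2 + 5 + 9 = 16. With ms fixed to -1/2 there is one state per orbital, so 16 states.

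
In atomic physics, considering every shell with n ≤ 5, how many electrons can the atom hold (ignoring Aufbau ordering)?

Total orbitals = 1² + 2² + 3² + 4² + 5² = 55. Doubling for spin gives 110 electrons.

110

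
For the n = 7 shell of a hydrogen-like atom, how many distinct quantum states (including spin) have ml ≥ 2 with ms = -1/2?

15

With n = 7 the allowed l are 0, 1, …, 6.
Orbitals with ml ≥ 2, by l: l=2 → 1; l=3 → 2; l=4 → 3; l=5 → 4; l=6 → 5.
Orbitals: 1 + 2 + 3 + 4 + 5 = 15. With ms fixed to a single value there is one state per orbital, giving 15 states.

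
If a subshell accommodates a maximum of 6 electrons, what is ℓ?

ℓ = 1 (p)

2(2ℓ+1) = 6 ⇒ 2ℓ+1 = 3 ⇒ ℓ = 1.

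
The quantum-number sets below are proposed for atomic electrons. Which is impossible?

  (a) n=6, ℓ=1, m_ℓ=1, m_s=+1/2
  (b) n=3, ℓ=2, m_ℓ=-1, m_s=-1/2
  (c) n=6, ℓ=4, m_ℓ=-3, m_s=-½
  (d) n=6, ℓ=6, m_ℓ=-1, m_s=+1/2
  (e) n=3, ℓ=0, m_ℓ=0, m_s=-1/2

(d) has ℓ = 6 ≥ n = 6, violating 0 ≤ ℓ ≤ n−1.
The remaining sets (a), (b), (c), (e) satisfy all four rules.

(d)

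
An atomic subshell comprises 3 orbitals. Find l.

2l+1 = 3 gives l = 1.

l = 1 (p)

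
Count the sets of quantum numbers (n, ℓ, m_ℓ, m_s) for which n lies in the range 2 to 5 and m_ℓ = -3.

6

For each n in the range, tally the orbitals obeying m_ℓ = -3:
n=4 → 1; n=5 → 2.
Orbitals: 1 + 2 = 3. Including both spin states (m_s = ±1/2) gives 2 × 3 = 6 states.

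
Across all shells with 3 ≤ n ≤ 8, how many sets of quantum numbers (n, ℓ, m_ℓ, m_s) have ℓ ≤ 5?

Go shell by shell, enumerating (ℓ, m_ℓ) with ℓ ≤ 5:
n=3 → 9; n=4 → 16; n=5 → 25; n=6 → 36; n=7 → 36; n=8 → 36.
Orbitals: 9 + 16 + 25 + 36 + 36 + 36 = 158. Including both spin states (m_s = ±1/2) gives 2 × 158 = 316 states.

316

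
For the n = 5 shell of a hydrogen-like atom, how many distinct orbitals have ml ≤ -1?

10

Go through l = 0, …, 4 (the values permitted for n = 5).
The (l, ml) pairs meeting ml ≤ -1 give: l=1 → 1; l=2 → 2; l=3 → 3; l=4 → 4.
Total orbitals: 1 + 2 + 3 + 4 = 10.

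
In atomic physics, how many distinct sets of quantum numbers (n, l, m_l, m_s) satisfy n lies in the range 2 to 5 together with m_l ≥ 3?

Work shell by shell — for each n, count the (l, m_l) pairs that satisfy m_l ≥ 3:
n=4 → 1; n=5 → 3.
Orbitals: 1 + 3 = 4. Including both spin states (m_s = ±1/2) gives 2 × 4 = 8 states.

8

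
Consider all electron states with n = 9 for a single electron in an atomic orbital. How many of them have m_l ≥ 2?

56

The n = 9 shell has l = 0 through 8; check each.
Per l-value: l=2 → 1; l=3 → 2; l=4 → 3; l=5 → 4; l=6 → 5; l=7 → 6; l=8 → 7.
Orbitals: 1 + 2 + 3 + 4 + 5 + 6 + 7 = 28. Each orbital carries two spin states, so 28 × 2 = 56 states.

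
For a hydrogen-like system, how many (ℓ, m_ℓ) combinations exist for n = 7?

The n = 7 shell contains n² = 7² = 49 orbitals.

49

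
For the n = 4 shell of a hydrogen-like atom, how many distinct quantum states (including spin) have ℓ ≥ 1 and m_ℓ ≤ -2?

The n = 4 shell has ℓ = 0 through 3; check each.
Contributions: ℓ=2 → 1; ℓ=3 → 2.
Orbitals: 1 + 2 = 3. Each orbital carries two spin states, so 3 × 2 = 6 states.

6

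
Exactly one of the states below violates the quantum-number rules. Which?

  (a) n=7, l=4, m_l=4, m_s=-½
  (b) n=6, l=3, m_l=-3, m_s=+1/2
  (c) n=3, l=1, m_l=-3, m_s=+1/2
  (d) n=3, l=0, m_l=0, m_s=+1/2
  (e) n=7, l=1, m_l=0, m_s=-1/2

(c) has |m_l| = 3 > l = 1, violating −l ≤ m_l ≤ l.
The remaining sets (a), (b), (d), (e) satisfy all four rules.

(c)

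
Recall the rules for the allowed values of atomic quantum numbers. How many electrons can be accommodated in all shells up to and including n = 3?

28

Total orbitals = 1² + 2² + 3² = 14. Doubling for spin gives 28 electrons.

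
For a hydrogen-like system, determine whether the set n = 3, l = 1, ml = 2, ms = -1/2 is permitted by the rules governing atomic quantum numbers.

Invalid

The magnetic quantum number must satisfy −l ≤ ml ≤ l. With l = 1, ml can only be -1, 0, 1, so ml = 2 is forbidden.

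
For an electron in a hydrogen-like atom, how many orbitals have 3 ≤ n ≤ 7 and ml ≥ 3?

Treat each shell separately and count matching orbitals:
n=4 → 1; n=5 → 3; n=6 → 6; n=7 → 10.
Total orbitals: 1 + 3 + 6 + 10 = 20.

20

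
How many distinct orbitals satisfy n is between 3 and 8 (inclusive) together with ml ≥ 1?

Work shell by shell — for each n, count the (l, ml) pairs that satisfy ml ≥ 1:
n=3 → 3; n=4 → 6; n=5 → 10; n=6 → 15; n=7 → 21; n=8 → 28.
Total orbitals: 3 + 6 + 10 + 15 + 21 + 28 = 83.

83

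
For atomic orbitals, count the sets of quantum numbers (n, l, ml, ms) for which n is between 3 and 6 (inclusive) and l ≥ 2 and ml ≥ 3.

20

For each n in the range, tally the orbitals obeying l ≥ 2 and ml ≥ 3:
n=4 → 1; n=5 → 3; n=6 → 6.
Orbitals: 1 + 3 + 6 = 10. Including both spin states (ms = ±1/2) gives 2 × 10 = 20 states.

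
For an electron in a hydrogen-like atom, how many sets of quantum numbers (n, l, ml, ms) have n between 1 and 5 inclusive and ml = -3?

Treat each shell separately and count matching orbitals:
n=4 → 1; n=5 → 2.
Orbitals: 1 + 2 = 3. Including both spin states (ms = ±1/2) gives 2 × 3 = 6 states.

6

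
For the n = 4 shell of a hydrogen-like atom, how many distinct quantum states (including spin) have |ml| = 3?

4

The n = 4 shell has l = 0 through 3; check each.
Orbitals with |ml| = 3, by l: l=3 → 2.
Orbitals: 2. Each orbital carries two spin states, so 2 × 2 = 4 states.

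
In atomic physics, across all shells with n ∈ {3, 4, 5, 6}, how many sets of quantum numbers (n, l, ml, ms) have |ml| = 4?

Treat each shell separately and count matching orbitals:
n=5 → 2; n=6 → 4.
Orbitals: 2 + 4 = 6. Including both spin states (ms = ±1/2) gives 2 × 6 = 12 states.

12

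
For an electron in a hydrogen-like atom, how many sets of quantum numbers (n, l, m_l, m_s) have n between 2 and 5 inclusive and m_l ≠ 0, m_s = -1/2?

Work shell by shell — for each n, count the (l, m_l) pairs that satisfy m_l ≠ 0:
n=2 → 2; n=3 → 6; n=4 → 12; n=5 → 20.
Orbitals: 2 + 6 + 12 + 20 = 40. With m_s fixed to -1/2 there is one state per orbital, so 40 states.

40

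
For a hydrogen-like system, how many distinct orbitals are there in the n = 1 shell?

1

The n = 1 shell contains n² = 1² = 1 orbital.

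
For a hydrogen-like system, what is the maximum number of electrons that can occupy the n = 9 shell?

162

A shell holds 2n² electrons: 2 × 9² = 2 × 81 = 162.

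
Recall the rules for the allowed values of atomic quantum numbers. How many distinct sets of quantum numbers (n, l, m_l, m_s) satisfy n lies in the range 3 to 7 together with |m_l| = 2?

For each n in the range, tally the orbitals obeying |m_l| = 2:
n=3 → 2; n=4 → 4; n=5 → 6; n=6 → 8; n=7 → 10.
Orbitals: 2 + 4 + 6 + 8 + 10 = 30. Including both spin states (m_s = ±1/2) gives 2 × 30 = 60 states.

60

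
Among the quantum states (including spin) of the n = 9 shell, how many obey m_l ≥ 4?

30

The n = 9 shell has l = 0 through 8; check each.
Per l-value: l=4 → 1; l=5 → 2; l=6 → 3; l=7 → 4; l=8 → 5.
Orbitals: 1 + 2 + 3 + 4 + 5 = 15. Each orbital carries two spin states, so 15 × 2 = 30 states.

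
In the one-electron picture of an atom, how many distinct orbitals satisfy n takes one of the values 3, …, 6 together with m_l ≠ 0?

Go shell by shell, enumerating (l, m_l) with m_l ≠ 0:
n=3 → 6; n=4 → 12; n=5 → 20; n=6 → 30.
Total orbitals: 6 + 12 + 20 + 30 = 68.

68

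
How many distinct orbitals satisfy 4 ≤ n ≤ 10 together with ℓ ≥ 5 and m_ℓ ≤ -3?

Go shell by shell, enumerating (ℓ, m_ℓ) with ℓ ≥ 5 and m_ℓ ≤ -3:
n=6 → 3; n=7 → 7; n=8 → 12; n=9 → 18; n=10 → 25.
Total orbitals: 3 + 7 + 12 + 18 + 25 = 65.

65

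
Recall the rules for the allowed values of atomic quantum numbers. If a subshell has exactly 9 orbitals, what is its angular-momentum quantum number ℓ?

2ℓ+1 = 9 gives ℓ = 4.

ℓ = 4 (g)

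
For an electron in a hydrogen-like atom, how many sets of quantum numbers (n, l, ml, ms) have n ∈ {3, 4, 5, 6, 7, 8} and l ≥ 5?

Count contributing orbitals for each principal shell:
n=6 → 11; n=7 → 24; n=8 → 39.
Orbitals: 11 + 24 + 39 = 74. Including both spin states (ms = ±1/2) gives 2 × 74 = 148 states.

148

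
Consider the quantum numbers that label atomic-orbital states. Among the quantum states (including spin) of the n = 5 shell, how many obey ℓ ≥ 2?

42

The (ℓ, m_ℓ) pairs meeting ℓ ≥ 2 give: ℓ=2 → 5; ℓ=3 → 7; ℓ=4 → 9.
Orbitals: 5 + 7 + 9 = 21. Each orbital carries two spin states, so 21 × 2 = 42 states.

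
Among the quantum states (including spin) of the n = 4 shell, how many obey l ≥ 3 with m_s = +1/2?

With n = 4 the allowed l are 0, 1, …, 3.
Per l-value: l=3 → 7.
Orbitals: 7. With m_s fixed to a single value there is one state per orbital, giving 7 states.

7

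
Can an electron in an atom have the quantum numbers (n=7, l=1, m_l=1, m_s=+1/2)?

Valid

n = 7 is a positive integer. l = 1 satisfies 0 ≤ l ≤ n−1 = 6. m_l = 1 lies in the range −l … +l (here −1 … 1). m_s = +1/2 is one of ±1/2.
All four constraints are satisfied.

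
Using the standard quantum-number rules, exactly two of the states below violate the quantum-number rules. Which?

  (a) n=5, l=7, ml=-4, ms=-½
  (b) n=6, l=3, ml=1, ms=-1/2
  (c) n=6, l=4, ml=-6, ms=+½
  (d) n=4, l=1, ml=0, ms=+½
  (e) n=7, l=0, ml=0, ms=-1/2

(a) and (c)

(a) has l = 7 ≥ n = 5, violating 0 ≤ l ≤ n−1.
(c) has |ml| = 6 > l = 4, violating −l ≤ ml ≤ l.
The remaining sets (b), (d), (e) satisfy all four rules.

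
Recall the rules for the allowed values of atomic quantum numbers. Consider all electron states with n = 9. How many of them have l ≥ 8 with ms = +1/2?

17

Go through l = 0, …, 8 (the values permitted for n = 9).
Per l-value: l=8 → 17.
Orbitals: 17. With ms fixed to a single value there is one state per orbital, giving 17 states.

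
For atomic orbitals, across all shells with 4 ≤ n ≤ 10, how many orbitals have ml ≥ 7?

10

Treat each shell separately and count matching orbitals:
n=8 → 1; n=9 → 3; n=10 → 6.
Total orbitals: 1 + 3 + 6 = 10.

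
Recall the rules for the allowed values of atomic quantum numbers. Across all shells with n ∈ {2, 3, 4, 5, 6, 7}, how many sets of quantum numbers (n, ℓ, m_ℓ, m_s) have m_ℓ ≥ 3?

40

Work shell by shell — for each n, count the (ℓ, m_ℓ) pairs that satisfy m_ℓ ≥ 3:
n=4 → 1; n=5 → 3; n=6 → 6; n=7 → 10.
Orbitals: 1 + 3 + 6 + 10 = 20. Including both spin states (m_s = ±1/2) gives 2 × 20 = 40 states.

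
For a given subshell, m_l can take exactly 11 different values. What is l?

m_l ranges over 2l+1 integers, so 2l+1 = 11 ⇒ l = 5.

l = 5 (h)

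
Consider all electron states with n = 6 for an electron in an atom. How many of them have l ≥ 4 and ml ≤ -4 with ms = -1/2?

3

Orbitals with l ≥ 4 and ml ≤ -4, by l: l=4 → 1; l=5 → 2.
Orbitals: 1 + 2 = 3. With ms fixed to a single value there is one state per orbital, giving 3 states.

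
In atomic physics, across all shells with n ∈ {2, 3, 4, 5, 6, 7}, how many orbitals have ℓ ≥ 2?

115

Go shell by shell, enumerating (ℓ, m_ℓ) with ℓ ≥ 2:
n=3 → 5; n=4 → 12; n=5 → 21; n=6 → 32; n=7 → 45.
Total orbitals: 5 + 12 + 21 + 32 + 45 = 115.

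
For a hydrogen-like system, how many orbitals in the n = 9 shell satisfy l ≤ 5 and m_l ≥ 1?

15

With n = 9 the allowed l are 0, 1, …, 8.
Contributions: l=1 → 1; l=2 → 2; l=3 → 3; l=4 → 4; l=5 → 5.
Total orbitals: 1 + 2 + 3 + 4 + 5 = 15.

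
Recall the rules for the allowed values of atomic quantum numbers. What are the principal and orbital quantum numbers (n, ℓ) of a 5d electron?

n = 5, ℓ = 2

The leading integer gives n = 5; the letter 'd' means ℓ = 2.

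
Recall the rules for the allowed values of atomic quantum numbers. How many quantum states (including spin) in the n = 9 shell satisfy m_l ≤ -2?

The (l, m_l) pairs meeting m_l ≤ -2 give: l=2 → 1; l=3 → 2; l=4 → 3; l=5 → 4; l=6 → 5; l=7 → 6; l=8 → 7.
Orbitals: 1 + 2 + 3 + 4 + 5 + 6 + 7 = 28. Each orbital carries two spin states, so 28 × 2 = 56 states.

56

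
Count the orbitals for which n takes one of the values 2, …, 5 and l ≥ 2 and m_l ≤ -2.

Go shell by shell, enumerating (l, m_l) with l ≥ 2 and m_l ≤ -2:
n=3 → 1; n=4 → 3; n=5 → 6.
Total orbitals: 1 + 3 + 6 = 10.

10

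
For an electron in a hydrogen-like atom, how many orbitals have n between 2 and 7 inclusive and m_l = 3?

Per-shell orbital counts meeting the constraint:
n=4 → 1; n=5 → 2; n=6 → 3; n=7 → 4.
Total orbitals: 1 + 2 + 3 + 4 = 10.

10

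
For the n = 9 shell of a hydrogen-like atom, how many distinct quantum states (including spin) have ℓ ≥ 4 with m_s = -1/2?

65

Go through ℓ = 0, …, 8 (the values permitted for n = 9).
Contributions: ℓ=4 → 9; ℓ=5 → 11; ℓ=6 → 13; ℓ=7 → 15; ℓ=8 → 17.
Orbitals: 9 + 11 + 13 + 15 + 17 = 65. With m_s fixed to a single value there is one state per orbital, giving 65 states.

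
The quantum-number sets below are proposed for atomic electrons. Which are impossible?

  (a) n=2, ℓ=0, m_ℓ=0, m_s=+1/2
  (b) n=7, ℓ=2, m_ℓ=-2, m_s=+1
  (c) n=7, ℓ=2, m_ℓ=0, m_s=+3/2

(b) has m_s = +1, but an electron's spin must be ±1/2.
(c) has m_s = +3/2, but an electron's spin must be ±1/2.
The remaining set (a) satisfies all four rules.

(b) and (c)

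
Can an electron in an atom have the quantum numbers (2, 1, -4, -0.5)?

Not allowed

The magnetic quantum number must satisfy −ℓ ≤ m_ℓ ≤ ℓ. With ℓ = 1, m_ℓ can only be -1, 0, 1, so m_ℓ = -4 is forbidden.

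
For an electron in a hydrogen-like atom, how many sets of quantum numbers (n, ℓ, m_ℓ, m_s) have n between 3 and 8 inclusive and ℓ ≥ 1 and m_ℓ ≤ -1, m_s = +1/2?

Treat each shell separately and count matching orbitals:
n=3 → 3; n=4 → 6; n=5 → 10; n=6 → 15; n=7 → 21; n=8 → 28.
Orbitals: 3 + 6 + 10 + 15 + 21 + 28 = 83. With m_s fixed to +1/2 there is one state per orbital, so 83 states.

83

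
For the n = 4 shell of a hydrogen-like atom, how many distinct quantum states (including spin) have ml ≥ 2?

Go through l = 0, …, 3 (the values permitted for n = 4).
The (l, ml) pairs meeting ml ≥ 2 give: l=2 → 1; l=3 → 2.
Orbitals: 1 + 2 = 3. Each orbital carries two spin states, so 3 × 2 = 6 states.

6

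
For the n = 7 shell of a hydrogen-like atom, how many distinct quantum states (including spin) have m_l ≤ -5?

With n = 7 the allowed l are 0, 1, …, 6.
The (l, m_l) pairs meeting m_l ≤ -5 give: l=5 → 1; l=6 → 2.
Orbitals: 1 + 2 = 3. Each orbital carries two spin states, so 3 × 2 = 6 states.

6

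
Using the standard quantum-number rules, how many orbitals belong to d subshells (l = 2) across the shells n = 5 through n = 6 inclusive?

A d subshell (l = 2) exists for every n ≥ 3, so shells n = 5, 6 each contribute one — 2 subshells.
Since each d subshell has 2·2+1 = 5 orbitals, the total is 2 × 5 = 10.

10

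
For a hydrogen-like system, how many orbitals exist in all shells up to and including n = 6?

Total orbitals = 1² + 2² + 3² + 4² + 5² + 6² = 91.

91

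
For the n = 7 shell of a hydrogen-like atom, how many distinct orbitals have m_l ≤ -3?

10

Contributions: l=3 → 1; l=4 → 2; l=5 → 3; l=6 → 4.
Total orbitals: 1 + 2 + 3 + 4 = 10.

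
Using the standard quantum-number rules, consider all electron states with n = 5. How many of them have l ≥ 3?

32

The n = 5 shell has l = 0 through 4; check each.
Per l-value: l=3 → 7; l=4 → 9.
Orbitals: 7 + 9 = 16. Each orbital carries two spin states, so 16 × 2 = 32 states.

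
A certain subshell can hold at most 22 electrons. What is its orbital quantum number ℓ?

2(2ℓ+1) = 22 ⇒ 2ℓ+1 = 11 ⇒ ℓ = 5.

ℓ = 5 (h)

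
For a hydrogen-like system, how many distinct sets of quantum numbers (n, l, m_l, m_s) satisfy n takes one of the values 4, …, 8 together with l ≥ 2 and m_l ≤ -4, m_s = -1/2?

20

Work shell by shell — for each n, count the (l, m_l) pairs that satisfy l ≥ 2 and m_l ≤ -4:
n=5 → 1; n=6 → 3; n=7 → 6; n=8 → 10.
Orbitals: 1 + 3 + 6 + 10 = 20. With m_s fixed to -1/2 there is one state per orbital, so 20 states.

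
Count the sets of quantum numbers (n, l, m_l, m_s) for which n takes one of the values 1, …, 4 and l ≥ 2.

Go shell by shell, enumerating (l, m_l) with l ≥ 2:
n=3 → 5; n=4 → 12.
Orbitals: 5 + 12 = 17. Including both spin states (m_s = ±1/2) gives 2 × 17 = 34 states.

34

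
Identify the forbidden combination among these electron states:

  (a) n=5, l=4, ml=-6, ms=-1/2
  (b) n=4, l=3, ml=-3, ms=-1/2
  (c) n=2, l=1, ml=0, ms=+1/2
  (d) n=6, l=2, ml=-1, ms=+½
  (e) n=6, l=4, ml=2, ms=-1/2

(a)

(a) has |ml| = 6 > l = 4, violating −l ≤ ml ≤ l.
The remaining sets (b), (c), (d), (e) satisfy all four rules.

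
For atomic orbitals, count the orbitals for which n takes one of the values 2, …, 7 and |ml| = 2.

30

Treat each shell separately and count matching orbitals:
n=3 → 2; n=4 → 4; n=5 → 6; n=6 → 8; n=7 → 10.
Total orbitals: 2 + 4 + 6 + 8 + 10 = 30.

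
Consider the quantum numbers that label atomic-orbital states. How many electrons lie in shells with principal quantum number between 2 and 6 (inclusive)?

180

Shell n has n² orbitals: 2²=4 + 3²=9 + 4²=16 + 5²=25 + 6²=36 = 90 orbitals.
Two spin states per orbital: 2 × 90 = 180 electrons.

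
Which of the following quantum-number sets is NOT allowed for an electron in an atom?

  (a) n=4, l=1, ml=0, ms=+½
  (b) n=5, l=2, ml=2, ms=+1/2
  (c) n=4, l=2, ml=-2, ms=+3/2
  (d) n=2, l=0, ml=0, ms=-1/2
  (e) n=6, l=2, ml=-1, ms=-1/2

(c) has ms = +3/2, but an electron's spin must be ±1/2.
The remaining sets (a), (b), (d), (e) satisfy all four rules.

(c)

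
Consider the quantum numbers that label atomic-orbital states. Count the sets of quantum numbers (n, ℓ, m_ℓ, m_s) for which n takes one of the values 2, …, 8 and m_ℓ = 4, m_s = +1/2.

10

Per-shell orbital counts meeting the constraint:
n=5 → 1; n=6 → 2; n=7 → 3; n=8 → 4.
Orbitals: 1 + 2 + 3 + 4 = 10. With m_s fixed to +1/2 there is one state per orbital, so 10 states.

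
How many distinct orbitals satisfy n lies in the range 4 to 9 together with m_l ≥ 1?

116

Count contributing orbitals for each principal shell:
n=4 → 6; n=5 → 10; n=6 → 15; n=7 → 21; n=8 → 28; n=9 → 36.
Total orbitals: 6 + 10 + 15 + 21 + 28 + 36 = 116.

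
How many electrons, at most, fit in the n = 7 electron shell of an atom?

A shell holds 2n² electrons: 2 × 7² = 2 × 49 = 98.

98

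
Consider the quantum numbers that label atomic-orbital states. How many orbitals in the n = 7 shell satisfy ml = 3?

4

For n = 7, l ranges over 0 … 6.
Per l-value: l=3 → 1; l=4 → 1; l=5 → 1; l=6 → 1.
Total orbitals: 1 + 1 + 1 + 1 = 4.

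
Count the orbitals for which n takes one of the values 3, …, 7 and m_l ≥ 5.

4

For each n in the range, tally the orbitals obeying m_l ≥ 5:
n=6 → 1; n=7 → 3.
Total orbitals: 1 + 3 = 4.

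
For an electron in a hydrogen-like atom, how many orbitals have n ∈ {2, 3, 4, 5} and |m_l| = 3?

Work shell by shell — for each n, count the (l, m_l) pairs that satisfy |m_l| = 3:
n=4 → 2; n=5 → 4.
Total orbitals: 2 + 4 = 6.

6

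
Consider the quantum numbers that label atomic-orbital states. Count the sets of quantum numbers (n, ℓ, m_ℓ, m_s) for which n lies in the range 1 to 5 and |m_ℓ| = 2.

24

Per-shell orbital counts meeting the constraint:
n=3 → 2; n=4 → 4; n=5 → 6.
Orbitals: 2 + 4 + 6 = 12. Including both spin states (m_s = ±1/2) gives 2 × 12 = 24 states.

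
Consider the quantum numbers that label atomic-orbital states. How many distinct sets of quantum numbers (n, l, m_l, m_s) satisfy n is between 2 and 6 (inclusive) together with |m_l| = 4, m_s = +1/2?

6

Treat each shell separately and count matching orbitals:
n=5 → 2; n=6 → 4.
Orbitals: 2 + 4 = 6. With m_s fixed to +1/2 there is one state per orbital, so 6 states.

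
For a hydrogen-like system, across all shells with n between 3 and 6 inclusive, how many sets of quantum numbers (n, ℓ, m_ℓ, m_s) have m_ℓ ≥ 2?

40

Per-shell orbital counts meeting the constraint:
n=3 → 1; n=4 → 3; n=5 → 6; n=6 → 10.
Orbitals: 1 + 3 + 6 + 10 = 20. Including both spin states (m_s = ±1/2) gives 2 × 20 = 40 states.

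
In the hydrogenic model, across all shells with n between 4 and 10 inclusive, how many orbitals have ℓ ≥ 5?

205

Treat each shell separately and count matching orbitals:
n=6 → 11; n=7 → 24; n=8 → 39; n=9 → 56; n=10 → 75.
Total orbitals: 11 + 24 + 39 + 56 + 75 = 205.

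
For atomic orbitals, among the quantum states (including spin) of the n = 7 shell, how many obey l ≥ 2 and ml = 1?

Go through l = 0, …, 6 (the values permitted for n = 7).
Per l-value: l=2 → 1; l=3 → 1; l=4 → 1; l=5 → 1; l=6 → 1.
Orbitals: 1 + 1 + 1 + 1 + 1 = 5. Each orbital carries two spin states, so 5 × 2 = 10 states.

10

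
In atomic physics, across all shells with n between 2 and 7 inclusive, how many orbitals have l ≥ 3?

Treat each shell separately and count matching orbitals:
n=4 → 7; n=5 → 16; n=6 → 27; n=7 → 40.
Total orbitals: 7 + 16 + 27 + 40 = 90.

90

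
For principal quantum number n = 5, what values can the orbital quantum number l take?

l is an integer with 0 ≤ l ≤ n−1, so for n = 5: l = 0, 1, 2, 3, 4.

0, 1, 2, 3, 4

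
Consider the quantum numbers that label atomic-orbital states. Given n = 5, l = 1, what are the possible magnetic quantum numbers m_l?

-1, 0, 1

m_l takes every integer from −l to +l. With l = 1 that gives the 3 values -1, 0, 1.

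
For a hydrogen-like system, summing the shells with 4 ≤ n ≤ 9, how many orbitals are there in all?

Shell n has n² orbitals: 4²=16 + 5²=25 + 6²=36 + 7²=49 + 8²=64 + 9²=81 = 271 orbitals.

271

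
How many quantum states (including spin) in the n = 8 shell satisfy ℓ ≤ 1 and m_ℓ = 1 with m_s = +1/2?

Go through ℓ = 0, …, 7 (the values permitted for n = 8).
Contributions: ℓ=1 → 1.
Orbitals: 1. With m_s fixed to a single value there is one state per orbital, giving 1 state.

1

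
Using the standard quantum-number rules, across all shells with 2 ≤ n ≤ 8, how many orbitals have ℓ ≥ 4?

110

Go shell by shell, enumerating (ℓ, m_ℓ) with ℓ ≥ 4:
n=5 → 9; n=6 → 20; n=7 → 33; n=8 → 48.
Total orbitals: 9 + 20 + 33 + 48 = 110.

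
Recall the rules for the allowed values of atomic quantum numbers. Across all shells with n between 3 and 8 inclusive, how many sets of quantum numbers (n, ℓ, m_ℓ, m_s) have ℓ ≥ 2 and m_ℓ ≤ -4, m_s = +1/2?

20

Go shell by shell, enumerating (ℓ, m_ℓ) with ℓ ≥ 2 and m_ℓ ≤ -4:
n=5 → 1; n=6 → 3; n=7 → 6; n=8 → 10.
Orbitals: 1 + 3 + 6 + 10 = 20. With m_s fixed to +1/2 there is one state per orbital, so 20 states.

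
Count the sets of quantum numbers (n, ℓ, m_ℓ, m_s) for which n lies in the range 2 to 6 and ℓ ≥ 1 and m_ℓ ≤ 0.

Treat each shell separately and count matching orbitals:
n=2 → 2; n=3 → 5; n=4 → 9; n=5 → 14; n=6 → 20.
Orbitals: 2 + 5 + 9 + 14 + 20 = 50. Including both spin states (m_s = ±1/2) gives 2 × 50 = 100 states.

100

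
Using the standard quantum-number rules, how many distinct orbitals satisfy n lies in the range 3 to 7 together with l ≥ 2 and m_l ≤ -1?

For each n in the range, tally the orbitals obeying l ≥ 2 and m_l ≤ -1:
n=3 → 2; n=4 → 5; n=5 → 9; n=6 → 14; n=7 → 20.
Total orbitals: 2 + 5 + 9 + 14 + 20 = 50.

50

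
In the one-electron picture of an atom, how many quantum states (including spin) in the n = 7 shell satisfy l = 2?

10

The n = 7 shell has l = 0 through 6; check each.
Orbitals with l = 2, by l: l=2 → 5.
Orbitals: 5. Each orbital carries two spin states, so 5 × 2 = 10 states.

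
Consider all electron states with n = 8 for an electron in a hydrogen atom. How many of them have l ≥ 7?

Go through l = 0, …, 7 (the values permitted for n = 8).
Contributions: l=7 → 15.
Orbitals: 15. Each orbital carries two spin states, so 15 × 2 = 30 states.

30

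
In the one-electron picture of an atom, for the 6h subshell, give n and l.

n = 6, l = 5

The leading integer gives n = 6; the letter 'h' means l = 5.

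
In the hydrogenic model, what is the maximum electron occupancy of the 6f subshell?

14

A subshell with l = 3 has 2l+1 = 7 orbitals, each holding 2 electrons (spin ±1/2), so 7 × 2 = 14.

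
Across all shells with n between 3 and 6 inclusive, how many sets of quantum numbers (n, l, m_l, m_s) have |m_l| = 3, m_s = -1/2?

Work shell by shell — for each n, count the (l, m_l) pairs that satisfy |m_l| = 3:
n=4 → 2; n=5 → 4; n=6 → 6.
Orbitals: 2 + 4 + 6 = 12. With m_s fixed to -1/2 there is one state per orbital, so 12 states.

12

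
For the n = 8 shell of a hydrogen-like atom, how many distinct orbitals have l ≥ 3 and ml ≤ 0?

30

Per l-value: l=3 → 4; l=4 → 5; l=5 → 6; l=6 → 7; l=7 → 8.
Total orbitals: 4 + 5 + 6 + 7 + 8 = 30.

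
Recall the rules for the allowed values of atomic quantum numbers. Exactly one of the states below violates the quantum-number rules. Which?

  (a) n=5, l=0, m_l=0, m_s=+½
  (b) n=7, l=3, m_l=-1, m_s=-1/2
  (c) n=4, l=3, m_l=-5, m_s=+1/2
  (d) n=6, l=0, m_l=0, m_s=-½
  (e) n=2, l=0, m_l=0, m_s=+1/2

(c)

(c) has |m_l| = 5 > l = 3, violating −l ≤ m_l ≤ l.
The remaining sets (a), (b), (d), (e) satisfy all four rules.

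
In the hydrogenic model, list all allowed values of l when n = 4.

l is an integer with 0 ≤ l ≤ n−1, so for n = 4: l = 0, 1, 2, 3.

0, 1, 2, 3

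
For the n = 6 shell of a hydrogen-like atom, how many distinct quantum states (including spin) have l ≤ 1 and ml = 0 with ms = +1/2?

2

Contributions: l=0 → 1; l=1 → 1.
Orbitals: 1 + 1 = 2. With ms fixed to a single value there is one state per orbital, giving 2 states.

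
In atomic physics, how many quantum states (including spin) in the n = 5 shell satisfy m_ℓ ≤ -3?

6

The n = 5 shell has ℓ = 0 through 4; check each.
Contributions: ℓ=3 → 1; ℓ=4 → 2.
Orbitals: 1 + 2 = 3. Each orbital carries two spin states, so 3 × 2 = 6 states.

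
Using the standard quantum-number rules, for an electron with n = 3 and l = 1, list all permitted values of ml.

-1, 0, 1

ml takes every integer from −l to +l. With l = 1 that gives the 3 values -1, 0, 1.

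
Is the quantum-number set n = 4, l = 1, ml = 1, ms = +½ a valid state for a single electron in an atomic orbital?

n = 4 is a positive integer. l = 1 satisfies 0 ≤ l ≤ n−1 = 3. ml = 1 lies in the range −l … +l (here −1 … 1). ms = +1/2 is one of ±1/2.
All four constraints are satisfied.

Valid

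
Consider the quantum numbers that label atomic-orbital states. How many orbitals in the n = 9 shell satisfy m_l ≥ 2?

Go through l = 0, …, 8 (the values permitted for n = 9).
Per l-value: l=2 → 1; l=3 → 2; l=4 → 3; l=5 → 4; l=6 → 5; l=7 → 6; l=8 → 7.
Total orbitals: 1 + 2 + 3 + 4 + 5 + 6 + 7 = 28.

28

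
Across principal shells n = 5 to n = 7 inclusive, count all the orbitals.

110

Shell n has n² orbitals: 5²=25 + 6²=36 + 7²=49 = 110 orbitals.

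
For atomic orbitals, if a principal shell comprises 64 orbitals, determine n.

n = 8

n² = 64 ⇒ n = 8.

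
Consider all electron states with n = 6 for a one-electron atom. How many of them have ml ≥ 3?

With n = 6 the allowed l are 0, 1, …, 5.
Per l-value: l=3 → 1; l=4 → 2; l=5 → 3.
Orbitals: 1 + 2 + 3 = 6. Each orbital carries two spin states, so 6 × 2 = 12 states.

12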